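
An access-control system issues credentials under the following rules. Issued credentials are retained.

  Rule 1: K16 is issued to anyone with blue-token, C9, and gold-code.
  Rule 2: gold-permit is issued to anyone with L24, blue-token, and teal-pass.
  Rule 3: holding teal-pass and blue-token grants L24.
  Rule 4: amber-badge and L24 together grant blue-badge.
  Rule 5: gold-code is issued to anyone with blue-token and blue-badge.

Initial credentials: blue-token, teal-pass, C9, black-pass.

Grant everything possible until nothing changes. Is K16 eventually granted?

K16 would need blue-token, C9, and gold-code (Rule 1), but gold-code is never granted.

No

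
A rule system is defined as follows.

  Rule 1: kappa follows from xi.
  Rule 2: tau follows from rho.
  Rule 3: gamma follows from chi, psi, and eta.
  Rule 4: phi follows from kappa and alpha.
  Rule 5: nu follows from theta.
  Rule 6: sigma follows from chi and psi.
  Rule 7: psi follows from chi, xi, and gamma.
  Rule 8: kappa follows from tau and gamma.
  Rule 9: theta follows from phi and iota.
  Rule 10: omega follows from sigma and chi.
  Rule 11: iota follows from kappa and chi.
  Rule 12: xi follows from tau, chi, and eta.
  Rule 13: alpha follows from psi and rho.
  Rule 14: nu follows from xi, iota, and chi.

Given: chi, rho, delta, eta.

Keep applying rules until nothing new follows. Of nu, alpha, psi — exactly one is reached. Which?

From rho, Rule 2 gives tau.
From tau, chi, and eta, Rule 12 gives xi.
xi holds, so kappa follows (Rule 1).
kappa and chi hold, so iota follows (Rule 11).
xi, iota, and chi hold, so nu follows (Rule 14).
alpha would need psi and rho (Rule 13), but psi is never established. psi would need chi, xi, and gamma (Rule 7), but gamma is never established.

nu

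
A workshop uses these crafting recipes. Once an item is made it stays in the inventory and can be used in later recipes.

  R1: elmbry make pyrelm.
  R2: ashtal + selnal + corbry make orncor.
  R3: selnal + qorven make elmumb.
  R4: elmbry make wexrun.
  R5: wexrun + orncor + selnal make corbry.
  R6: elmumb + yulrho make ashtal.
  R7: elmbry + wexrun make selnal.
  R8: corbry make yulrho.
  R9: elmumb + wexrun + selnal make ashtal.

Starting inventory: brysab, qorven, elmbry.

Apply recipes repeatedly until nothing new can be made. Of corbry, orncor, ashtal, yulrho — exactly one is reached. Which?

Using R4, elmbry makes wexrun.
Using R7, elmbry and wexrun make selnal.
selnal + qorven → elmumb (R3).
elmumb + wexrun + selnal → ashtal (R9).
corbry would need wexrun, orncor, and selnal (R5), but orncor is never obtained. orncor would need ashtal, selnal, and corbry (R2), but corbry is never obtained. yulrho would need corbry (R8), but corbry is never obtained.

ashtal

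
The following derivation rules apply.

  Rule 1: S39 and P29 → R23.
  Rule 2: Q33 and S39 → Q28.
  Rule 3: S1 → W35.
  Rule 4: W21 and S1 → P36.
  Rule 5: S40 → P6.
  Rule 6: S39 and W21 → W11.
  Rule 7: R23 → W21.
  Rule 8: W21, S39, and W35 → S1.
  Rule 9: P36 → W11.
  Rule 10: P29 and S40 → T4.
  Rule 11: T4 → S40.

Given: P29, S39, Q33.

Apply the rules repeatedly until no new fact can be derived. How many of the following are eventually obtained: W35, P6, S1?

0

W35 would need S1 (Rule 3), but S1 is never established.
P6 would need S40 (Rule 5), but S40 is never established.
S1 would need W21, S39, and W35 (Rule 8), but W35 is never established.
None of the 3 are reached.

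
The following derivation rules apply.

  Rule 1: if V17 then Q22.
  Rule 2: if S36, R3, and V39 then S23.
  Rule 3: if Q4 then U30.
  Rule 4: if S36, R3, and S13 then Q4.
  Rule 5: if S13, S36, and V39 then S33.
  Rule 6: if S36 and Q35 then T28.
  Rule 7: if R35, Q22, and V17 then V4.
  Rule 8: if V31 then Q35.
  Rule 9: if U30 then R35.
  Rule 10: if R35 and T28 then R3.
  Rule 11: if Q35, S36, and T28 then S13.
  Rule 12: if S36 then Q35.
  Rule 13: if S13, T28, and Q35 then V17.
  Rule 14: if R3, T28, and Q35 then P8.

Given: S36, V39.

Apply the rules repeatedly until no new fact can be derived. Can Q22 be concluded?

Yes

From S36, Rule 12 gives Q35.
From S36 and Q35, Rule 6 gives T28.
From Q35, S36, and T28, Rule 11 gives S13.
S13, T28, and Q35 hold, so V17 follows (Rule 13).
V17 holds, so Q22 follows (Rule 1).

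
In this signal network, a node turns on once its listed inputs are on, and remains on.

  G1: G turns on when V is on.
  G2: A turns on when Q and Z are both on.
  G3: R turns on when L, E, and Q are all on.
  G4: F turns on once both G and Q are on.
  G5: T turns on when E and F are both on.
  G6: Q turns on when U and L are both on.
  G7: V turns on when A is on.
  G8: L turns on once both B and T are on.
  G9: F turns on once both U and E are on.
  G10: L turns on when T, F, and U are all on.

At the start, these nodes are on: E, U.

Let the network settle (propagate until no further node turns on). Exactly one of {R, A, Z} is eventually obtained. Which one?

U and E are on, so F turns on (G9).
G5: E and F on → T on.
T, F, and U are on, so L turns on (G10).
G6: U and L on → Q on.
L, E, and Q are on, so R turns on (G3).
A would need Q and Z (G2), but Z never turns on. No rule produces Z, and it is not given.

R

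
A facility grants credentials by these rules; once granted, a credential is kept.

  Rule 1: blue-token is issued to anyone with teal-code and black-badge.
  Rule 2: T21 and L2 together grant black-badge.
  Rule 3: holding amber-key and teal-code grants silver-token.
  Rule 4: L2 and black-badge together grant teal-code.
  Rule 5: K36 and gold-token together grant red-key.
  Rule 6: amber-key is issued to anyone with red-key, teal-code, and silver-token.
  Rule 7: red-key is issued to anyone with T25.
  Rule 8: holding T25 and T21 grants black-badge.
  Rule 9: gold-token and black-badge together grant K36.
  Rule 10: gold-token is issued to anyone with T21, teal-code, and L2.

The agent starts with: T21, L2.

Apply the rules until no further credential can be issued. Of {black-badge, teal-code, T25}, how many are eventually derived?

2

Holding T21 and L2 grants black-badge (Rule 2).
Holding L2 and black-badge grants teal-code (Rule 4).
black-badge: reached.
teal-code: reached.
No rule produces T25, and it is not given.
Reached: black-badge and teal-code — 2 of the 3.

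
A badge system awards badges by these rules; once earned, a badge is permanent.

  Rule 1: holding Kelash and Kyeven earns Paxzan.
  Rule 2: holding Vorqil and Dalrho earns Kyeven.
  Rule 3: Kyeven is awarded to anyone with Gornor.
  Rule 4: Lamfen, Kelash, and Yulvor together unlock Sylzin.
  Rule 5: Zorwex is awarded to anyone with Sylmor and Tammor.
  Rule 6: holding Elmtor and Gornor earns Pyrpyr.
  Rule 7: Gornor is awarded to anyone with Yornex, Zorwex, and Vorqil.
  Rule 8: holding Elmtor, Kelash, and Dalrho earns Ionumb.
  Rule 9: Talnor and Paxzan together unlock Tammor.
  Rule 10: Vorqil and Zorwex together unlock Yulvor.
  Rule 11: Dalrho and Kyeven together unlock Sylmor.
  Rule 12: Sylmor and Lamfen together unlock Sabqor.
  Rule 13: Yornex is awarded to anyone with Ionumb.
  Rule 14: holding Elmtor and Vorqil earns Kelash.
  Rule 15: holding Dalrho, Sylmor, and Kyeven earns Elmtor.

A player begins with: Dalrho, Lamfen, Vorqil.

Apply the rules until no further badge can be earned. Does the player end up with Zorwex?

Zorwex would need Sylmor and Tammor (Rule 5), but Tammor is never earned.

No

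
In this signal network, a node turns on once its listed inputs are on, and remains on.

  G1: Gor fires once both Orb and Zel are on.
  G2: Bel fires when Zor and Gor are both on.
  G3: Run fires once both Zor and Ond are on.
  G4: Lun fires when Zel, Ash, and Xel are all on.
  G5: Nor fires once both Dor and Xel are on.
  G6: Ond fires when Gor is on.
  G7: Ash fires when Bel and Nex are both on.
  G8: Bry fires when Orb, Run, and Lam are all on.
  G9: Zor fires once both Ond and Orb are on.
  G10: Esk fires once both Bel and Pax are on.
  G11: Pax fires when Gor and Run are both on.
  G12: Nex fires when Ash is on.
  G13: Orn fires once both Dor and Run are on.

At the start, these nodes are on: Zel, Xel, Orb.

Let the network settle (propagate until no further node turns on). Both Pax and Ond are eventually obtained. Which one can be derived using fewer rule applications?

Ond

Ond: G1: Orb and Zel on → Gor on. G6: Gor on → Ond on. [2 rule applications]
Pax: Orb and Zel are on, so Gor fires (G1). G6: Gor on → Ond on. Ond and Orb are on, so Zor fires (G9). G3: Zor and Ond on → Run on. G11: Gor and Run on → Pax on. [5 rule applications]
Ond needs fewer.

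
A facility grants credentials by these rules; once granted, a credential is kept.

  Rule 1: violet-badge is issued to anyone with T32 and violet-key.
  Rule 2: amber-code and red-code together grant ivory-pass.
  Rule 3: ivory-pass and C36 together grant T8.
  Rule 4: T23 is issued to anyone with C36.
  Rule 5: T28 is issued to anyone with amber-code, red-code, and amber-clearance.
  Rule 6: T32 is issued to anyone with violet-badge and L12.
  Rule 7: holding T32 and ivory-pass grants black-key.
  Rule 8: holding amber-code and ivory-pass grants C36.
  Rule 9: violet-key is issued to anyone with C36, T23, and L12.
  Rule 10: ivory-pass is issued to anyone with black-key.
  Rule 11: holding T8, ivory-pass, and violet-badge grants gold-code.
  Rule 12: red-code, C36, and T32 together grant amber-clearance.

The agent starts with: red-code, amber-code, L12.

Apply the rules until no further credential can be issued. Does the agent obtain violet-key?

Yes

Holding amber-code and red-code grants ivory-pass (Rule 2).
Holding amber-code and ivory-pass grants C36 (Rule 8).
Holding C36 grants T23 (Rule 4).
Holding C36, T23, and L12 grants violet-key (Rule 9).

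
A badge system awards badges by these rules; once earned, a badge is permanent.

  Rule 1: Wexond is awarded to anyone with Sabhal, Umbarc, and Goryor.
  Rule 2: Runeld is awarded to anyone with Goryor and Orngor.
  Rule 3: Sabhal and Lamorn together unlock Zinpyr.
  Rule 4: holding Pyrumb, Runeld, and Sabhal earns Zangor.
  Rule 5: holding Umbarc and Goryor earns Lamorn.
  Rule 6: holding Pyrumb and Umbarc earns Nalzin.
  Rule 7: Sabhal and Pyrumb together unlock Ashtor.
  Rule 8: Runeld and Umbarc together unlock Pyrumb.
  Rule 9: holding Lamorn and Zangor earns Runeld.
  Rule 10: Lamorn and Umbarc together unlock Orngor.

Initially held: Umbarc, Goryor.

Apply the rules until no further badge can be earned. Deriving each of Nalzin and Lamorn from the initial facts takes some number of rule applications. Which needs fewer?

Lamorn: With Umbarc and Goryor, Lamorn is earned (Rule 5). [1 rule application]
Nalzin: With Umbarc and Goryor, Lamorn is earned (Rule 5). With Lamorn and Umbarc, Orngor is earned (Rule 10). With Goryor and Orngor, Runeld is earned (Rule 2). With Runeld and Umbarc, Pyrumb is earned (Rule 8). With Pyrumb and Umbarc, Nalzin is earned (Rule 6). [5 rule applications]
Lamorn needs fewer.

Lamorn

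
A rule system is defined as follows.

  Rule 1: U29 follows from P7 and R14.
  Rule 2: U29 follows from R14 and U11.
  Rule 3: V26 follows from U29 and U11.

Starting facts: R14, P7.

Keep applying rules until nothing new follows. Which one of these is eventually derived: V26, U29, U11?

From P7 and R14, Rule 1 gives U29.
V26 would need U29 and U11 (Rule 3), but U11 is never established. No rule produces U11, and it is not given.

U29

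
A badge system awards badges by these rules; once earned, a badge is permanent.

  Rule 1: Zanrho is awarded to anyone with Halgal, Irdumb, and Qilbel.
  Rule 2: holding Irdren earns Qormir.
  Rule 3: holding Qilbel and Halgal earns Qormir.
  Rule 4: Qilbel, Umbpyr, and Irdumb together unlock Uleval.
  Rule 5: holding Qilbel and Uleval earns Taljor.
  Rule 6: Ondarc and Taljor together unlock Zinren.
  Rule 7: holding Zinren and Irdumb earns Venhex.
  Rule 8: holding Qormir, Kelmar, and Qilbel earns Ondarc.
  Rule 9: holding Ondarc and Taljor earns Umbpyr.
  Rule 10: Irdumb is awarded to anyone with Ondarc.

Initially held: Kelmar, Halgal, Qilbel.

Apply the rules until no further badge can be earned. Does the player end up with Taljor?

Taljor would need Qilbel and Uleval (Rule 5), but Uleval is never earned.

No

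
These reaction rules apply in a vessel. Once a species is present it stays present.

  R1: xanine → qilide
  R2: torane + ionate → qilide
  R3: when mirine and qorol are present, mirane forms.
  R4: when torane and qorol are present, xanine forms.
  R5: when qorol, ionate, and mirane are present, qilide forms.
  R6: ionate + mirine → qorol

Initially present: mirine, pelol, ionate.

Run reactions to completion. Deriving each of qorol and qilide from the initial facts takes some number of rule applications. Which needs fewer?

qorol

qorol: ionate and mirine present → qorol forms (R6). [1 rule application]
qilide: ionate and mirine present → qorol forms (R6). mirine and qorol present → mirane forms (R3). qorol, ionate, and mirane present → qilide forms (R5). [3 rule applications]
qorol needs fewer.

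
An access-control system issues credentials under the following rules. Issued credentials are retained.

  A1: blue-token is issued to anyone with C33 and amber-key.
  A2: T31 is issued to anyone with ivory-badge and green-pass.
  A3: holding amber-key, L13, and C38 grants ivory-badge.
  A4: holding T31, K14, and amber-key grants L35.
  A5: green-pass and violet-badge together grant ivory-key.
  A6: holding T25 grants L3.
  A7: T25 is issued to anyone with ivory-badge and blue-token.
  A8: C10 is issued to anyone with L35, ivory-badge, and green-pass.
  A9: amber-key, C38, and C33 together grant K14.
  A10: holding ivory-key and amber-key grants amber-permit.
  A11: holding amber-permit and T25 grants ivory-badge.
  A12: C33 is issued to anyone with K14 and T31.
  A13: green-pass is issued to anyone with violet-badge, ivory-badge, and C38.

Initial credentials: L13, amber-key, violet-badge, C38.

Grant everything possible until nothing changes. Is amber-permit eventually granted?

Yes

Holding amber-key, L13, and C38 grants ivory-badge (A3).
Holding violet-badge, ivory-badge, and C38 grants green-pass (A13).
Holding green-pass and violet-badge grants ivory-key (A5).
Holding ivory-key and amber-key grants amber-permit (A10).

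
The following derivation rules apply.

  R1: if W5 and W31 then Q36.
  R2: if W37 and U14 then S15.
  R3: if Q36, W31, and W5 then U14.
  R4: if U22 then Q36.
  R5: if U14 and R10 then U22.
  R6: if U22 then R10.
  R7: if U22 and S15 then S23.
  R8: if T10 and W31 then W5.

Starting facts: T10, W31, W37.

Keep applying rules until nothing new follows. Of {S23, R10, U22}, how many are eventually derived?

S23 would need U22 and S15 (R7), but U22 is never established.
R10 would need U22 (R6), but U22 is never established.
U22 would need U14 and R10 (R5), but R10 is never established.
None of the 3 are reached.

0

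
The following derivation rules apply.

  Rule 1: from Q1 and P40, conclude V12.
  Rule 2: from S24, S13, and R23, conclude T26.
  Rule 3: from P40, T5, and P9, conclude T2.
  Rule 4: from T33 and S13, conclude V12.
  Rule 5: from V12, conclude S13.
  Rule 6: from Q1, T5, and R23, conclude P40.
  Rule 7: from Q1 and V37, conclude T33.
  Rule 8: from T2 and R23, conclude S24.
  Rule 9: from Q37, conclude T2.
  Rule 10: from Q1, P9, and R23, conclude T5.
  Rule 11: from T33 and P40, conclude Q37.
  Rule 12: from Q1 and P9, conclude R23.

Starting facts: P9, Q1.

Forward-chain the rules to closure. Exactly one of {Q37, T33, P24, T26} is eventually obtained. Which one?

From Q1 and P9, Rule 12 gives R23.
Q1, P9, and R23 hold, so T5 follows (Rule 10).
Q1, T5, and R23 hold, so P40 follows (Rule 6).
From P40, T5, and P9, Rule 3 gives T2.
Q1 and P40 hold, so V12 follows (Rule 1).
From T2 and R23, Rule 8 gives S24.
V12 holds, so S13 follows (Rule 5).
S24, S13, and R23 hold, so T26 follows (Rule 2).
T33 would need Q1 and V37 (Rule 7), but V37 is never established. No rule produces P24, and it is not given. Q37 would need T33 and P40 (Rule 11), but T33 is never established.

T26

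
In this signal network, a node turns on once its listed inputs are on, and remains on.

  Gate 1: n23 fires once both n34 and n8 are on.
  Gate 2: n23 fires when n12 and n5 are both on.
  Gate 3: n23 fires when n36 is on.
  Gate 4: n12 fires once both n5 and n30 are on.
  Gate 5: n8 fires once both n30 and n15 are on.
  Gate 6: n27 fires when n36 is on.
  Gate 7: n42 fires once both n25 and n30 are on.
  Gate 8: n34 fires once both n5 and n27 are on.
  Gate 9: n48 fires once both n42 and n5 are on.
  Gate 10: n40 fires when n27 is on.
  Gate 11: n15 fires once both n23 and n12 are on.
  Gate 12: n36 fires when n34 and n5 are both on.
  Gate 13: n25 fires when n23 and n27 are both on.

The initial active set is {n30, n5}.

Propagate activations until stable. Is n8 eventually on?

n5 and n30 are on, so n12 fires (Gate 4).
n12 and n5 are on, so n23 fires (Gate 2).
Gate 11: n23 and n12 on → n15 on.
Gate 5: n30 and n15 on → n8 on.

Yes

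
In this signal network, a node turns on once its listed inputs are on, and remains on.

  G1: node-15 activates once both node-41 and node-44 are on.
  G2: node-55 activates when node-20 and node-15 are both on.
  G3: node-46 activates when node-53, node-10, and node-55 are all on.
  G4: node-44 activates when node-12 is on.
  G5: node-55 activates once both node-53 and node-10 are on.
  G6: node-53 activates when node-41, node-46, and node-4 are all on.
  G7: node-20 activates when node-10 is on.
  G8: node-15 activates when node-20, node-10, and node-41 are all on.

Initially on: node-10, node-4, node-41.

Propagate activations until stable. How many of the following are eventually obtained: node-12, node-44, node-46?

0

No rule produces node-12, and it is not given.
node-44 would need node-12 (G4), but node-12 never turns on.
node-46 would need node-53, node-10, and node-55 (G3), but node-53 never turns on.
None of the 3 are reached.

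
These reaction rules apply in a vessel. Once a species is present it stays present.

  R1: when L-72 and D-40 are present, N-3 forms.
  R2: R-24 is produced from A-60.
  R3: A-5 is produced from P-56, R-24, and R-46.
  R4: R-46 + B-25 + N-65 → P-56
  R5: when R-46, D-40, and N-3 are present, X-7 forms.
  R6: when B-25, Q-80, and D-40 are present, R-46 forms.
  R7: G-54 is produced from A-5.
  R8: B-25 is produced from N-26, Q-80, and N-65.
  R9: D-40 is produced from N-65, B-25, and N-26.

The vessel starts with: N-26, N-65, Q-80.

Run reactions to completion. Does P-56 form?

N-26, Q-80, and N-65 present → B-25 forms (R8).
N-65, B-25, and N-26 present → D-40 forms (R9).
B-25, Q-80, and D-40 present → R-46 forms (R6).
R-46, B-25, and N-65 present → P-56 forms (R4).

Yes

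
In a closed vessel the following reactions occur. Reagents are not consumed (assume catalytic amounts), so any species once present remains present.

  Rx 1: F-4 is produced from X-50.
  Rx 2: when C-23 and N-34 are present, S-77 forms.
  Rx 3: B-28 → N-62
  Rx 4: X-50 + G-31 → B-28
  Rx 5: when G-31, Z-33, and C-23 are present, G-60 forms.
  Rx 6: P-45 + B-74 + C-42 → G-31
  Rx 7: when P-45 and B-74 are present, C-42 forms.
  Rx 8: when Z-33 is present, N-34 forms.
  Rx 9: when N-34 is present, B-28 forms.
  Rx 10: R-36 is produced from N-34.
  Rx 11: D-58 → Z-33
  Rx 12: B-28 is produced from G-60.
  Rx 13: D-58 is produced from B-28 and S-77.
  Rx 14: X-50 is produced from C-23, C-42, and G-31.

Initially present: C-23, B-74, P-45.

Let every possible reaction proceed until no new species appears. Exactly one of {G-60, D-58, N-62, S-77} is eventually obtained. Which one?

P-45 and B-74 present → C-42 forms (Rx 7).
P-45, B-74, and C-42 present → G-31 forms (Rx 6).
C-23, C-42, and G-31 present → X-50 forms (Rx 14).
X-50 and G-31 present → B-28 forms (Rx 4).
B-28 present → N-62 forms (Rx 3).
S-77 would need C-23 and N-34 (Rx 2), but N-34 never forms. G-60 would need G-31, Z-33, and C-23 (Rx 5), but Z-33 never forms. D-58 would need B-28 and S-77 (Rx 13), but S-77 never forms.

N-62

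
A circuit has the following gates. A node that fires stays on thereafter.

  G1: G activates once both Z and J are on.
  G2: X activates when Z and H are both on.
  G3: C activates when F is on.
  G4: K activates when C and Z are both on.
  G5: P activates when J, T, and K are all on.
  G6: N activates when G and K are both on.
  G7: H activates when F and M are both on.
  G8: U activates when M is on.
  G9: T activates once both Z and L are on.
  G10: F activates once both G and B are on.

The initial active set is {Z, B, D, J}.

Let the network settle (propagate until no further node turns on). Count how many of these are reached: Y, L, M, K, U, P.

1

G1: Z and J on → G on.
G10: G and B on → F on.
G3: F on → C on.
G4: C and Z on → K on.
No rule produces Y, and it is not given.
No rule produces L, and it is not given.
No rule produces M, and it is not given.
K: reached.
U would need M (G8), but M never turns on.
P would need J, T, and K (G5), but T never turns on.
Reached: K — 1 of the 6.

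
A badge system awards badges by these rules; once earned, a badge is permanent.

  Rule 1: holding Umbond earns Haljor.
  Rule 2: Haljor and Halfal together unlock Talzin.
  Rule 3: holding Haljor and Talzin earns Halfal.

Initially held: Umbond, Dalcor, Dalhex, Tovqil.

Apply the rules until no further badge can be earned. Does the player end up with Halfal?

No

Halfal would need Haljor and Talzin (Rule 3), but Talzin is never earned.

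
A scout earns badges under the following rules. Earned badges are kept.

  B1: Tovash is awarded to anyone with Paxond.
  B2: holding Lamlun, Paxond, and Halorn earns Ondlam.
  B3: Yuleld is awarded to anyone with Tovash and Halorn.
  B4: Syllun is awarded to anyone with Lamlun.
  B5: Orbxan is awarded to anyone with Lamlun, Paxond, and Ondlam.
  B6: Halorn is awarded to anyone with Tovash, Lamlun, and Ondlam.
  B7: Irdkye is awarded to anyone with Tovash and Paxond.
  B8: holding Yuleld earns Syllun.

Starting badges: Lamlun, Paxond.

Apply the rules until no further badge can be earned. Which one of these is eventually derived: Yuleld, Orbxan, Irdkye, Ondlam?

With Paxond, Tovash is earned (B1).
With Tovash and Paxond, Irdkye is earned (B7).
Yuleld would need Tovash and Halorn (B3), but Halorn is never earned. Ondlam would need Lamlun, Paxond, and Halorn (B2), but Halorn is never earned. Orbxan would need Lamlun, Paxond, and Ondlam (B5), but Ondlam is never earned.

Irdkye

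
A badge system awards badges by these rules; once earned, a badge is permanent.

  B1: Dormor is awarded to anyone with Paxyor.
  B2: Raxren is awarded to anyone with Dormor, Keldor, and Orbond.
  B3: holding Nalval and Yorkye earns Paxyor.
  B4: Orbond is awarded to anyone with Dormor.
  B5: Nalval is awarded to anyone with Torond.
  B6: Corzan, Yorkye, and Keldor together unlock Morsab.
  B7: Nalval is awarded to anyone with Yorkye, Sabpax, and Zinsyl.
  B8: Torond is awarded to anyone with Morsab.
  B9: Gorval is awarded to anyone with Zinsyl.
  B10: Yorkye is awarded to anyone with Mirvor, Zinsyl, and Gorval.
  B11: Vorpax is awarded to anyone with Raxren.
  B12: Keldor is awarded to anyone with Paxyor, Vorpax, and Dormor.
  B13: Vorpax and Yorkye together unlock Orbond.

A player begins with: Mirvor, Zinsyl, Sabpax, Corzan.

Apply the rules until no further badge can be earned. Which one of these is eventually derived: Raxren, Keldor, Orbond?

Orbond

With Zinsyl, Gorval is earned (B9).
With Mirvor, Zinsyl, and Gorval, Yorkye is earned (B10).
With Yorkye, Sabpax, and Zinsyl, Nalval is earned (B7).
With Nalval and Yorkye, Paxyor is earned (B3).
With Paxyor, Dormor is earned (B1).
With Dormor, Orbond is earned (B4).
Raxren would need Dormor, Keldor, and Orbond (B2), but Keldor is never earned. Keldor would need Paxyor, Vorpax, and Dormor (B12), but Vorpax is never earned.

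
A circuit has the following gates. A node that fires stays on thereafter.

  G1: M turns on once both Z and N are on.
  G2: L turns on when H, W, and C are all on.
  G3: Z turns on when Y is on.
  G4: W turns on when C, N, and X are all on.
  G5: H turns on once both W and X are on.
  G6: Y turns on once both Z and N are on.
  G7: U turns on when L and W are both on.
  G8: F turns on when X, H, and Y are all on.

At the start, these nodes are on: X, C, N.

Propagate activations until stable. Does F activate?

F would need X, H, and Y (G8), but Y never turns on.

No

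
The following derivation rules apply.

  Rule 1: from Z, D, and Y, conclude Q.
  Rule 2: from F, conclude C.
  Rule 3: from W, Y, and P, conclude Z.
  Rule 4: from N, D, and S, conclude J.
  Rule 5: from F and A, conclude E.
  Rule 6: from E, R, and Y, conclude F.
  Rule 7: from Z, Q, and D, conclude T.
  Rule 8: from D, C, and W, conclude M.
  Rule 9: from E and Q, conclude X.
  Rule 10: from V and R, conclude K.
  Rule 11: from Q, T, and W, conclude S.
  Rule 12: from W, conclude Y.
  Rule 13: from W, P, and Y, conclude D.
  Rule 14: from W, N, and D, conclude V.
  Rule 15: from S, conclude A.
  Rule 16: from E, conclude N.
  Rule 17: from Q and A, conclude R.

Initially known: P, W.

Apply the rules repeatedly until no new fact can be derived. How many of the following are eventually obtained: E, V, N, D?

W holds, so Y follows (Rule 12).
From W, P, and Y, Rule 13 gives D.
E would need F and A (Rule 5), but F is never established.
V would need W, N, and D (Rule 14), but N is never established.
N would need E (Rule 16), but E is never established.
D: reached.
Reached: D — 1 of the 4.

1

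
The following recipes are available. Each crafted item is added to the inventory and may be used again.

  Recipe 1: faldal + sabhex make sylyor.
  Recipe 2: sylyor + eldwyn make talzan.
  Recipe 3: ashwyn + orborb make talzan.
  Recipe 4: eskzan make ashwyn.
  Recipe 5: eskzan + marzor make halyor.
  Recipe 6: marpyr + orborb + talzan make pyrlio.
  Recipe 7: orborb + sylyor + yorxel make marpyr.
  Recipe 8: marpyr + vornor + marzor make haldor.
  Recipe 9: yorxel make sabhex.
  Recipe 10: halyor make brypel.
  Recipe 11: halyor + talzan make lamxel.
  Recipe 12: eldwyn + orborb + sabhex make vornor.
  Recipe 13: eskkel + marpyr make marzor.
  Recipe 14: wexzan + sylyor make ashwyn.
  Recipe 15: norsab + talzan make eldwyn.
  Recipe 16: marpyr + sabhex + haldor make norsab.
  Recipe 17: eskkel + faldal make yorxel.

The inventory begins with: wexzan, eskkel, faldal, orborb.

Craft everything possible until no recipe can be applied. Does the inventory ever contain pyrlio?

Yes

eskkel + faldal → yorxel (Recipe 17).
Using Recipe 9, yorxel makes sabhex.
Using Recipe 1, faldal and sabhex make sylyor.
Using Recipe 7, orborb, sylyor, and yorxel make marpyr.
wexzan + sylyor → ashwyn (Recipe 14).
ashwyn + orborb → talzan (Recipe 3).
marpyr + orborb + talzan → pyrlio (Recipe 6).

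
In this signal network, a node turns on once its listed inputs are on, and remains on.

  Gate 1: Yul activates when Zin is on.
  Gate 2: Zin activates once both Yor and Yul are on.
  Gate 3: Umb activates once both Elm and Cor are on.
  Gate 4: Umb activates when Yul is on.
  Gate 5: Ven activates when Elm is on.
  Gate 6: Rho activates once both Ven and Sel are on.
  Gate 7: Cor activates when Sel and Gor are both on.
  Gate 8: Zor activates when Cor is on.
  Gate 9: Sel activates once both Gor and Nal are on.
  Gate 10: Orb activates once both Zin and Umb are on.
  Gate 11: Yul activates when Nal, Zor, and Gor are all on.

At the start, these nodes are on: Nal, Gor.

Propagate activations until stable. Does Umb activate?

Gor and Nal are on, so Sel activates (Gate 9).
Gate 7: Sel and Gor on → Cor on.
Gate 8: Cor on → Zor on.
Nal, Zor, and Gor are on, so Yul activates (Gate 11).
Yul is on, so Umb activates (Gate 4).

Yes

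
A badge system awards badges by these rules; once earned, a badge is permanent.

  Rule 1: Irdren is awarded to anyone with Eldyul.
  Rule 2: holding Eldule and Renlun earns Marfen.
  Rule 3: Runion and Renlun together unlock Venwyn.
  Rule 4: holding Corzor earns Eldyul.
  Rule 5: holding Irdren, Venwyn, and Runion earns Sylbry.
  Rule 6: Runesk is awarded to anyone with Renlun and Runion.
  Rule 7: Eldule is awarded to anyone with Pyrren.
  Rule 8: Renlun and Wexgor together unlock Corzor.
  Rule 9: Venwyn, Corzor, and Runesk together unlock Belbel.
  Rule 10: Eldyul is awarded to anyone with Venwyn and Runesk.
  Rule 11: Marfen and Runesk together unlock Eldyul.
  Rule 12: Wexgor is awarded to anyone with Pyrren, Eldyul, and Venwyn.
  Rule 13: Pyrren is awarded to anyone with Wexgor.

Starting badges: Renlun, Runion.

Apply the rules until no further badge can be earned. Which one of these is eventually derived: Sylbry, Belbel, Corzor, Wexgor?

With Runion and Renlun, Venwyn is earned (Rule 3).
With Renlun and Runion, Runesk is earned (Rule 6).
With Venwyn and Runesk, Eldyul is earned (Rule 10).
With Eldyul, Irdren is earned (Rule 1).
With Irdren, Venwyn, and Runion, Sylbry is earned (Rule 5).
Wexgor would need Pyrren, Eldyul, and Venwyn (Rule 12), but Pyrren is never earned. Belbel would need Venwyn, Corzor, and Runesk (Rule 9), but Corzor is never earned. Corzor would need Renlun and Wexgor (Rule 8), but Wexgor is never earned.

Sylbry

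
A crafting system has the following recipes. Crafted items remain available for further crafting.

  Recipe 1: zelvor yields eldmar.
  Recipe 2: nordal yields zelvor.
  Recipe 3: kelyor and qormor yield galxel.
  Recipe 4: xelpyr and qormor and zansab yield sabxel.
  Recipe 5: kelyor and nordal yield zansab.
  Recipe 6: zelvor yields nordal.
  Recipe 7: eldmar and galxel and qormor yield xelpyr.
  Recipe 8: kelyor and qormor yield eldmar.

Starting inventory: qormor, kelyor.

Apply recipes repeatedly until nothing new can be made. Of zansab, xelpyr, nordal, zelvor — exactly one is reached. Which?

kelyor and qormor → eldmar (Recipe 8).
Using Recipe 3, kelyor and qormor make galxel.
eldmar and galxel and qormor → xelpyr (Recipe 7).
nordal would need zelvor (Recipe 6), but zelvor is never obtained. zansab would need kelyor and nordal (Recipe 5), but nordal is never obtained. zelvor would need nordal (Recipe 2), but nordal is never obtained.

xelpyr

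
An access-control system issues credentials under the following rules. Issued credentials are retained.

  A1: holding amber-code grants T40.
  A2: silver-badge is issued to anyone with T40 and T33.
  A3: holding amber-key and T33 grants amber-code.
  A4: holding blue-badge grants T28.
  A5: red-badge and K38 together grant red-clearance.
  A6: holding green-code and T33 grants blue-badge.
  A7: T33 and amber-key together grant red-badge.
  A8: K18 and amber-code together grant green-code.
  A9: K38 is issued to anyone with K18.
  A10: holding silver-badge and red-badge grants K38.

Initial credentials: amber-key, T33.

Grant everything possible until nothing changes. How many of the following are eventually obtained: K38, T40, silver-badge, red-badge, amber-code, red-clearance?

6

Holding amber-key and T33 grants amber-code (A3).
Holding T33 and amber-key grants red-badge (A7).
Holding amber-code grants T40 (A1).
Holding T40 and T33 grants silver-badge (A2).
Holding silver-badge and red-badge grants K38 (A10).
Holding red-badge and K38 grants red-clearance (A5).
K38: reached.
T40: reached.
silver-badge: reached.
red-badge: reached.
amber-code: reached.
red-clearance: reached.
All 6 are reached.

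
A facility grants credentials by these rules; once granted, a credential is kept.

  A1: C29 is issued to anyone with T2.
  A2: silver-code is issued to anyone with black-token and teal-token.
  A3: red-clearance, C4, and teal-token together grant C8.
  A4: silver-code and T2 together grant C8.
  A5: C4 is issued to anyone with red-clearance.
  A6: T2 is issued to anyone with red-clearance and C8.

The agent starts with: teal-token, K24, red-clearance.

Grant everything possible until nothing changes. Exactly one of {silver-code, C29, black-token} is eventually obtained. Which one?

C29

Holding red-clearance grants C4 (A5).
Holding red-clearance, C4, and teal-token grants C8 (A3).
Holding red-clearance and C8 grants T2 (A6).
Holding T2 grants C29 (A1).
No rule produces black-token, and it is not given. silver-code would need black-token and teal-token (A2), but black-token is never granted.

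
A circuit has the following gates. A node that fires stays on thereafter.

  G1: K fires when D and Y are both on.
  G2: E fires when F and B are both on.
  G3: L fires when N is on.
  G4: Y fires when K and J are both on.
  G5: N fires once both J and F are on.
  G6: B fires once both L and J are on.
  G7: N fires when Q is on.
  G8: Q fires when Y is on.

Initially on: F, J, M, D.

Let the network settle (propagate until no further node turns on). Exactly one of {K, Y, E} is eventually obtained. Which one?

E

G5: J and F on → N on.
G3: N on → L on.
G6: L and J on → B on.
G2: F and B on → E on.
Y would need K and J (G4), but K never turns on. K would need D and Y (G1), but Y never turns on.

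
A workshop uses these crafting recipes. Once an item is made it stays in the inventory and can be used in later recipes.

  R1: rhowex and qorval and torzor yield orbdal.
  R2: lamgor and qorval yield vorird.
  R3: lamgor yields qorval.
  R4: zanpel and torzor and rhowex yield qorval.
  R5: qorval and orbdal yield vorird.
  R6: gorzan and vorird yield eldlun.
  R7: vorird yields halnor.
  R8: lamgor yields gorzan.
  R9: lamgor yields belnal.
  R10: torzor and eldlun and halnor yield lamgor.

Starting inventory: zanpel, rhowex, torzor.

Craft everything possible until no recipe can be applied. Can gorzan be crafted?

No

gorzan would need lamgor (R8), but lamgor is never obtained.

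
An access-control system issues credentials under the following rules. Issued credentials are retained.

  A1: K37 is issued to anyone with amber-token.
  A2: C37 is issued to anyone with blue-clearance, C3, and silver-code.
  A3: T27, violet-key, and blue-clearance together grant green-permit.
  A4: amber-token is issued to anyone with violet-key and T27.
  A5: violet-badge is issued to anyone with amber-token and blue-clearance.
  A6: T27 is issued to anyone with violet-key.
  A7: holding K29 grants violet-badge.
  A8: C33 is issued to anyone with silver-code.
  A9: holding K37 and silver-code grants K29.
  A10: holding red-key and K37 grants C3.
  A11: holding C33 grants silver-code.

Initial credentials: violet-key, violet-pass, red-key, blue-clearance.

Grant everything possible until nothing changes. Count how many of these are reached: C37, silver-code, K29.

0

C37 would need blue-clearance, C3, and silver-code (A2), but silver-code is never granted.
silver-code would need C33 (A11), but C33 is never granted.
K29 would need K37 and silver-code (A9), but silver-code is never granted.
None of the 3 are reached.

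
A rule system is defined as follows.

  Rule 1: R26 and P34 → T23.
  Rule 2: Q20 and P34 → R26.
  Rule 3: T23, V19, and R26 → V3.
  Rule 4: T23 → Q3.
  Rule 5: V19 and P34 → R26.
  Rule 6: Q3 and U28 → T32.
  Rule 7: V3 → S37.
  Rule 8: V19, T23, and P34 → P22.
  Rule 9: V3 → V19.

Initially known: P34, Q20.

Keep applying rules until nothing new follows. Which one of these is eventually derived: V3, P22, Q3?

From Q20 and P34, Rule 2 gives R26.
From R26 and P34, Rule 1 gives T23.
From T23, Rule 4 gives Q3.
V3 would need T23, V19, and R26 (Rule 3), but V19 is never established. P22 would need V19, T23, and P34 (Rule 8), but V19 is never established.

Q3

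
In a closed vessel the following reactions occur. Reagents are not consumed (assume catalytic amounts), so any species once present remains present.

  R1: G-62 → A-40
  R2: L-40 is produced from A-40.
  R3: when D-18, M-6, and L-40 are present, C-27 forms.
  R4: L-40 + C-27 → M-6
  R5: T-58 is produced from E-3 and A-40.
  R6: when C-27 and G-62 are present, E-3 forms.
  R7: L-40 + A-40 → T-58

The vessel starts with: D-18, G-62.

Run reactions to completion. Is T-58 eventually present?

Yes

G-62 present → A-40 forms (R1).
A-40 present → L-40 forms (R2).
L-40 and A-40 present → T-58 forms (R7).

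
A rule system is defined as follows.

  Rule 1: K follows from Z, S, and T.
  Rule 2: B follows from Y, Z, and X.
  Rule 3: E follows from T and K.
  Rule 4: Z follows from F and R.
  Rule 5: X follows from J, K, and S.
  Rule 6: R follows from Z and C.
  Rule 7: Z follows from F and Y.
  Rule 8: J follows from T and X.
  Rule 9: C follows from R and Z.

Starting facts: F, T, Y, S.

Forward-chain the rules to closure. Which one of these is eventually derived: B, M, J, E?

From F and Y, Rule 7 gives Z.
From Z, S, and T, Rule 1 gives K.
T and K hold, so E follows (Rule 3).
No rule produces M, and it is not given. B would need Y, Z, and X (Rule 2), but X is never established. J would need T and X (Rule 8), but X is never established.

E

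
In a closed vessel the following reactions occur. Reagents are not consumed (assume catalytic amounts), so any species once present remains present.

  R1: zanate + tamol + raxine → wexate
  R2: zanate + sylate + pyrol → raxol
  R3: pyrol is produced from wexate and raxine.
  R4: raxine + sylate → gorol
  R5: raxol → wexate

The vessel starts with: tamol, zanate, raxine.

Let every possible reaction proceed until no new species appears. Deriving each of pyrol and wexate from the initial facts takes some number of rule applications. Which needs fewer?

wexate: zanate, tamol, and raxine present → wexate forms (R1). [1 rule application]
pyrol: zanate, tamol, and raxine present → wexate forms (R1). wexate and raxine present → pyrol forms (R3). [2 rule applications]
wexate needs fewer.

wexate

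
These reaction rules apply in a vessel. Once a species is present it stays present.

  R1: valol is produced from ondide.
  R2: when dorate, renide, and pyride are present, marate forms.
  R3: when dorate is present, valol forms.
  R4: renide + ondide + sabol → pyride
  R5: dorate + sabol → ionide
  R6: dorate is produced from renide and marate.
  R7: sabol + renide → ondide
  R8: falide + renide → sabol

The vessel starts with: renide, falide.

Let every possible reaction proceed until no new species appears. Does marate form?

No

marate would need dorate, renide, and pyride (R2), but dorate never forms.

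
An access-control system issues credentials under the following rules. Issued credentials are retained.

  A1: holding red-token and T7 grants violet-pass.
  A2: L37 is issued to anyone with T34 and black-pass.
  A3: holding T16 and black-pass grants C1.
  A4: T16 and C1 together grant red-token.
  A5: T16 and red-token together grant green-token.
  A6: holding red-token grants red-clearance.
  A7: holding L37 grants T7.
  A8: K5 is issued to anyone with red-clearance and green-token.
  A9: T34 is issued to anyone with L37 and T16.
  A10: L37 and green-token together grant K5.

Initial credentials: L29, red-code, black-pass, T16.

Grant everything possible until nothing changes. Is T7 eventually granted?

No

T7 would need L37 (A7), but L37 is never granted.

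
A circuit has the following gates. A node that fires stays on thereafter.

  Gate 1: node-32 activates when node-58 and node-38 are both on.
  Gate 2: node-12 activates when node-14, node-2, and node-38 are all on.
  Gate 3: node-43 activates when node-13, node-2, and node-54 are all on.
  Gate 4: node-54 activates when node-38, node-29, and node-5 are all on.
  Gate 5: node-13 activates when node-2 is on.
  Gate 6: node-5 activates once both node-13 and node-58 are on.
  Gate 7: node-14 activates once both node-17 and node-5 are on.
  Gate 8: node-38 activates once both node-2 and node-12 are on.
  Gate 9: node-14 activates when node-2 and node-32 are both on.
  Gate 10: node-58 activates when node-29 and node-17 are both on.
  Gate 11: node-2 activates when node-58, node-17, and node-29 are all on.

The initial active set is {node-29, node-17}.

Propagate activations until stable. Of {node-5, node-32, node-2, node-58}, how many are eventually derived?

Gate 10: node-29 and node-17 on → node-58 on.
Gate 11: node-58, node-17, and node-29 on → node-2 on.
Gate 5: node-2 on → node-13 on.
Gate 6: node-13 and node-58 on → node-5 on.
node-5: reached.
node-32 would need node-58 and node-38 (Gate 1), but node-38 never turns on.
node-2: reached.
node-58: reached.
Reached: node-5, node-2, and node-58 — 3 of the 4.

3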